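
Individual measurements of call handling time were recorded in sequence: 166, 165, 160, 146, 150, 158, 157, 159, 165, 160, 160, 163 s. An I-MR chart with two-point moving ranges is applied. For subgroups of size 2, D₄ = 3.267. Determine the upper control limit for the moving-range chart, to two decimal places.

14.55

Moving ranges: 1, 5, 14, 4, 8, 1, 2, 6, 5, 0, 3; M̄R̄ = 49.0000 / 11 = 4.4545
UCL_MR = D₄·M̄R̄ = 3.267 × 4.4545 = 14.5530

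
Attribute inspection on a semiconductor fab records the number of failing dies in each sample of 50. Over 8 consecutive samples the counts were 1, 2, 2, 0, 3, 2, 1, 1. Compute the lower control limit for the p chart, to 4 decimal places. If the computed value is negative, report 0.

0.0000

p̄ = Σdᵢ / (k·n) = 12 / (8 × 50) = 0.03000
LCL = p̄ − 3·√(p̄(1−p̄)/n) = 0.03000 − 3 × 0.02412 = -0.04237 → 0 (negative, so LCL = 0)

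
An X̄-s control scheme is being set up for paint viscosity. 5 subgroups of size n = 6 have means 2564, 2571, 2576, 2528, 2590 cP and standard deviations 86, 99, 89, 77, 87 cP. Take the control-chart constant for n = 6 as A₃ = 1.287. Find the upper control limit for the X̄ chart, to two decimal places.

2678.54

X̄̄ = (2564 + 2571 + 2576 + 2528 + 2590) / 5 = 2565.8000
s̄ = (86 + 99 + 89 + 77 + 87) / 5 = 87.6000
UCL = X̄̄ + A₃·s̄ = 2565.8000 + 1.287 × 87.6000 = 2678.5412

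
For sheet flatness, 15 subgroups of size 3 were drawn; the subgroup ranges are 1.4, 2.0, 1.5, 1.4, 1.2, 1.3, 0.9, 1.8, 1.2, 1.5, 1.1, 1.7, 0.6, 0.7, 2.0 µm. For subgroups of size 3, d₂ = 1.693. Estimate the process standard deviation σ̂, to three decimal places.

0.799

R̄ = (1.4 + 2.0 + 1.5 + 1.4 + 1.2 + 1.3 + 0.9 + 1.8 + 1.2 + 1.5 + 1.1 + 1.7 + 0.6 + 0.7 + 2.0) / 15 = 1.3533
σ̂ = R̄ / d₂ = 1.3533 / 1.693 = 0.7994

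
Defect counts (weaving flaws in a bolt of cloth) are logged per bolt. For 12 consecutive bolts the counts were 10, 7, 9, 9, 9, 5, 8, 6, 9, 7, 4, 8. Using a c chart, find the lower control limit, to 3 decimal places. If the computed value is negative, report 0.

0.000

c̄ = (10 + 7 + 9 + 9 + 9 + 5 + 8 + 6 + 9 + 7 + 4 + 8) / 12 = 91 / 12 = 7.5833
LCL = c̄ − 3√c̄ = 7.5833 − 3 × 2.7538 = -0.6780 → 0 (cannot be negative)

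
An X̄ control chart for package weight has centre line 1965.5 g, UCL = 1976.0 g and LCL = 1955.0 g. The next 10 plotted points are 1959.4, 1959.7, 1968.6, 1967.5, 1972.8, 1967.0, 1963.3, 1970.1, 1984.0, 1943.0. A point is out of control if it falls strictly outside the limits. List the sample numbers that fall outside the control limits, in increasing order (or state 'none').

9, 10

Compare each point to [1955.0, 1976.0]: sample 9 = 1984.0 > UCL; sample 10 = 1943.0 < LCL.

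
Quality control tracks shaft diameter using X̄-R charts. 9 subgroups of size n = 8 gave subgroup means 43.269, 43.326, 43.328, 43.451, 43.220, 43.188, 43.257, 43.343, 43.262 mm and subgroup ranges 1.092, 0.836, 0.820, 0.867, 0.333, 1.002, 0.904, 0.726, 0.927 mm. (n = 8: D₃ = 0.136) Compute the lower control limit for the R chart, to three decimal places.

R̄ = (1.092 + 0.836 + 0.820 + 0.867 + 0.333 + 1.002 + 0.904 + 0.726 + 0.927) / 9 = 7.5070 / 9 = 0.8341
LCL_R = D₃·R̄ = 0.136 × 0.8341 = 0.1134

0.113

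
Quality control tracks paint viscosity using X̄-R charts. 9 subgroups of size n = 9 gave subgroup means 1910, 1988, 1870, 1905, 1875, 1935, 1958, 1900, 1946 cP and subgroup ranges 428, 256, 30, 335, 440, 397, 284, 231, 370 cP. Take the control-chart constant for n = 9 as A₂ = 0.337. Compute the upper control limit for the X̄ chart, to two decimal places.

2024.54

X̄̄ = (1910 + 1988 + 1870 + 1905 + 1875 + 1935 + 1958 + 1900 + 1946) / 9 = 17287.0000 / 9 = 1920.7778
R̄ = (428 + 256 + 30 + 335 + 440 + 397 + 284 + 231 + 370) / 9 = 2771.0000 / 9 = 307.8889
UCL = X̄̄ + A₂·R̄ = 1920.7778 + 0.337 × 307.8889 = 2024.5363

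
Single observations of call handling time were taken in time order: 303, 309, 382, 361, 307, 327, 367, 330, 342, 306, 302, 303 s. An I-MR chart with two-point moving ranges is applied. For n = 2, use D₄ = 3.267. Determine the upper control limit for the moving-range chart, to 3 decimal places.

90.288

Moving ranges: 6, 73, 21, 54, 20, 40, 37, 12, 36, 4, 1; M̄R̄ = 304.0000 / 11 = 27.6364
UCL_MR = D₄·M̄R̄ = 3.267 × 27.6364 = 90.2880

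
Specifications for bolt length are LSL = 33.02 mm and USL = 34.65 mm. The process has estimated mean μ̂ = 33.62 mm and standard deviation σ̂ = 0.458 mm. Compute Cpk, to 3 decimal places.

Cpu = (USL − μ̂) / (3σ̂) = (34.65 − 33.62) / (3 × 0.458) = 0.7496; Cpl = (μ̂ − LSL) / (3σ̂) = (33.62 − 33.02) / (3 × 0.458) = 0.4367; Cpk = min(Cpu, Cpl) = 0.4367

0.437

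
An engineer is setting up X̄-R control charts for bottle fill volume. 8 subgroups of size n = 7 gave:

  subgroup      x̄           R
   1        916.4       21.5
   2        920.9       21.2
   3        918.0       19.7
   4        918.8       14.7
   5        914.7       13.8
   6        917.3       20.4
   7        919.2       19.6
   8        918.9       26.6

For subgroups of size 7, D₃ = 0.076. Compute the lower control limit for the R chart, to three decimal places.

R̄ = (21.5 + 21.2 + 19.7 + 14.7 + 13.8 + 20.4 + 19.6 + 26.6) / 8 = 157.5000 / 8 = 19.6875
LCL_R = D₃·R̄ = 0.076 × 19.6875 = 1.4962

1.496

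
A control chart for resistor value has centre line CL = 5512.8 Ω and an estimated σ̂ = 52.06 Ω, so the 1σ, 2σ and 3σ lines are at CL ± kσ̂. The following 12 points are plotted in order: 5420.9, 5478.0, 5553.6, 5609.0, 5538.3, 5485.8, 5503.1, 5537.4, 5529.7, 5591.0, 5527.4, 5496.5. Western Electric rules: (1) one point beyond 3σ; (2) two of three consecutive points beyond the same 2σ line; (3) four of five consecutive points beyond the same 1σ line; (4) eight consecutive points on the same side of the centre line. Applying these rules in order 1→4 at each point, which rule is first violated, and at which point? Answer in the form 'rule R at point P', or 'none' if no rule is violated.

none

Zone of each point (C = within 1σ̂, B = 1σ̂–2σ̂, A = 2σ̂–3σ̂, * = beyond 3σ̂; sign = side of CL): 1:-B, 2:-C, 3:+C, 4:+B, 5:+C, 6:-C, 7:-C, 8:+C, 9:+C, 10:+B, 11:+C, 12:-C
No rule fires across all 12 points.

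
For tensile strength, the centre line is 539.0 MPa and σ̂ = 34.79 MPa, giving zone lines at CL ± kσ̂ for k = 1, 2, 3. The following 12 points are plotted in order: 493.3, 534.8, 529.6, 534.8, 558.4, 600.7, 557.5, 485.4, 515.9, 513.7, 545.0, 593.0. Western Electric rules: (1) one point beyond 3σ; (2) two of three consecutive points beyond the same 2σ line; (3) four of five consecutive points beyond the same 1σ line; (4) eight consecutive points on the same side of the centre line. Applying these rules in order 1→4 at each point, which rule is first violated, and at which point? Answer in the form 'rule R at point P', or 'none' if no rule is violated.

none

Zone of each point (C = within 1σ̂, B = 1σ̂–2σ̂, A = 2σ̂–3σ̂, * = beyond 3σ̂; sign = side of CL): 1:-B, 2:-C, 3:-C, 4:-C, 5:+C, 6:+B, 7:+C, 8:-B, 9:-C, 10:-C, 11:+C, 12:+B
No rule fires across all 12 points.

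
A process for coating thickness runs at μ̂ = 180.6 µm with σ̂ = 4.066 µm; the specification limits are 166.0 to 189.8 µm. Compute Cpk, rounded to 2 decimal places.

Cpu = (USL − μ̂) / (3σ̂) = (189.8 − 180.6) / (3 × 4.066) = 0.7542; Cpl = (μ̂ − LSL) / (3σ̂) = (180.6 − 166.0) / (3 × 4.066) = 1.1969; Cpk = min(Cpu, Cpl) = 0.7542

0.75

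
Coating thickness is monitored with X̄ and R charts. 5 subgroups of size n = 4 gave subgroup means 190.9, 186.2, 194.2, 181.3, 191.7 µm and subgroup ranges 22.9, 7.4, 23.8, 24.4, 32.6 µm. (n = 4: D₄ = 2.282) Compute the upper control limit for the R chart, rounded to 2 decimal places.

R̄ = (22.9 + 7.4 + 23.8 + 24.4 + 32.6) / 5 = 111.1000 / 5 = 22.2200
UCL_R = D₄·R̄ = 2.282 × 22.2200 = 50.7060

50.71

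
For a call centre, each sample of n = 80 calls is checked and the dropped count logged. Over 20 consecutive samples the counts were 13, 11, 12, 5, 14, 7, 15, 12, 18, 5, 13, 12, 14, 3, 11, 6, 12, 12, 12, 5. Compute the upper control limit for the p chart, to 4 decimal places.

0.2462

p̄ = Σdᵢ / (k·n) = 212 / (20 × 80) = 0.13250
UCL = p̄ + 3·√(p̄(1−p̄)/n) = 0.13250 + 3 × √(0.13250×0.86750/80) = 0.13250 + 3 × 0.03791 = 0.24622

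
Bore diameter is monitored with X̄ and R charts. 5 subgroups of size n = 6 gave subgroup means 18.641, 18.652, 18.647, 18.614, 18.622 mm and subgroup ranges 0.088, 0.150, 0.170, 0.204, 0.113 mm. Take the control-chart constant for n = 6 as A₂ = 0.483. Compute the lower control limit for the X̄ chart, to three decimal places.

X̄̄ = (18.641 + 18.652 + 18.647 + 18.614 + 18.622) / 5 = 93.1760 / 5 = 18.6352
R̄ = (0.088 + 0.150 + 0.170 + 0.204 + 0.113) / 5 = 0.7250 / 5 = 0.1450
LCL = X̄̄ − A₂·R̄ = 18.6352 − 0.483 × 0.1450 = 18.5652

18.565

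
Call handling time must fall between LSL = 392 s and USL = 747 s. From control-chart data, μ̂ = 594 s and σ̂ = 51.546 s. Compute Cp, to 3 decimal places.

Cp = (USL − LSL) / (6σ̂) = (747 − 392) / (6 × 51.546) = 355.0000 / 309.2760 = 1.1478

1.148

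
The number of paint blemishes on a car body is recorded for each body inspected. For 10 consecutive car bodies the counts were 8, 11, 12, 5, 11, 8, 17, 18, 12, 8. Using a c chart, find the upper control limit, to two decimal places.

20.95

c̄ = (8 + 11 + 12 + 5 + 11 + 8 + 17 + 18 + 12 + 8) / 10 = 110 / 10 = 11.0000
UCL = c̄ + 3√c̄ = 11.0000 + 3 × √11.0000 = 11.0000 + 3 × 3.3166 = 20.9499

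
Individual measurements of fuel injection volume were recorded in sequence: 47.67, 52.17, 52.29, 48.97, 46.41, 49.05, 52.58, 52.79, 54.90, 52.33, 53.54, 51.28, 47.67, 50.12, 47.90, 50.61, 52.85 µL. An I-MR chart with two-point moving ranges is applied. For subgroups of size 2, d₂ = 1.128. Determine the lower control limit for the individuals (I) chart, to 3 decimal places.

44.413

X̄ = (47.67 + 52.17 + 52.29 + 48.97 + 46.41 + 49.05 + 52.58 + 52.79 + 54.90 + 52.33 + 53.54 + 51.28 + 47.67 + 50.12 + 47.90 + 50.61 + 52.85) / 17 = 50.7724
Moving ranges: 4.50, 0.12, 3.32, 2.56, 2.64, 3.53, 0.21, 2.11, 2.57, 1.21, 2.26, 3.61, 2.45, 2.22, 2.71, 2.24; M̄R̄ = 38.2600 / 16 = 2.3912
LCL = X̄ − 3·M̄R̄/d₂ = 50.7724 − 3 × 2.3912 / 1.128 = 44.4126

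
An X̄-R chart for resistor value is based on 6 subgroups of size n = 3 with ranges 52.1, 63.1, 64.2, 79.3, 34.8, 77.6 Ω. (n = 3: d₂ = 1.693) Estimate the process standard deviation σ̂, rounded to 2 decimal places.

R̄ = (52.1 + 63.1 + 64.2 + 79.3 + 34.8 + 77.6) / 6 = 61.8500
σ̂ = R̄ / d₂ = 61.8500 / 1.693 = 36.5328

36.53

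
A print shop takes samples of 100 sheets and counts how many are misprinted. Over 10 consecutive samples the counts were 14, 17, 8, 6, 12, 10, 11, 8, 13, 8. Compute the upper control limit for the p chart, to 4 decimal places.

p̄ = Σdᵢ / (k·n) = 107 / (10 × 100) = 0.10700
UCL = p̄ + 3·√(p̄(1−p̄)/n) = 0.10700 + 3 × √(0.10700×0.89300/100) = 0.10700 + 3 × 0.03091 = 0.19973

0.1997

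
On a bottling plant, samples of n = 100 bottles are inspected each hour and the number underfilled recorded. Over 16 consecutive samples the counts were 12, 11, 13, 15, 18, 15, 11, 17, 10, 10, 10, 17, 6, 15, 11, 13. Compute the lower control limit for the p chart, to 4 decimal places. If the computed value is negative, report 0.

0.0274

p̄ = Σdᵢ / (k·n) = 204 / (16 × 100) = 0.12750
LCL = p̄ − 3·√(p̄(1−p̄)/n) = 0.12750 − 3 × 0.03335 = 0.02744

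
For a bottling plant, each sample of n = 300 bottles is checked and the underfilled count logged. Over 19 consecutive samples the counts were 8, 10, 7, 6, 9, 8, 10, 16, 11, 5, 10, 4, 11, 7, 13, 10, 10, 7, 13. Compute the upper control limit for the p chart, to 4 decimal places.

p̄ = Σdᵢ / (k·n) = 175 / (19 × 300) = 0.03070
UCL = p̄ + 3·√(p̄(1−p̄)/n) = 0.03070 + 3 × √(0.03070×0.96930/300) = 0.03070 + 3 × 0.00996 = 0.06058

0.0606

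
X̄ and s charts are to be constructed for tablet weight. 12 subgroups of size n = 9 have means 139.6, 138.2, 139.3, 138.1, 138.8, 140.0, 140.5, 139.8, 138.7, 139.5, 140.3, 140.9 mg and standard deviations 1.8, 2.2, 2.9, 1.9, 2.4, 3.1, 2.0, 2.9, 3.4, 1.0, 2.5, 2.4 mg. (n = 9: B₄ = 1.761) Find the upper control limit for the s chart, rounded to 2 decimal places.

4.18

s̄ = (1.8 + 2.2 + 2.9 + 1.9 + 2.4 + 3.1 + 2.0 + 2.9 + 3.4 + 1.0 + 2.5 + 2.4) / 12 = 2.3750
UCL_s = B₄·s̄ = 1.761 × 2.3750 = 4.1824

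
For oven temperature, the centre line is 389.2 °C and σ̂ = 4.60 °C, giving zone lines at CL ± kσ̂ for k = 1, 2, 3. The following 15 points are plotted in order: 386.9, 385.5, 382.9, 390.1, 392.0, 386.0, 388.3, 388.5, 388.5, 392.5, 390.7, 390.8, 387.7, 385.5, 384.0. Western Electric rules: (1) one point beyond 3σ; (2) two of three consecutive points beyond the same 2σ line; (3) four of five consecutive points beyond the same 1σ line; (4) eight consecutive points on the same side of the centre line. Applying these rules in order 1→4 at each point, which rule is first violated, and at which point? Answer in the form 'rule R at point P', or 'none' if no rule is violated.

none

Zone of each point (C = within 1σ̂, B = 1σ̂–2σ̂, A = 2σ̂–3σ̂, * = beyond 3σ̂; sign = side of CL): 1:-C, 2:-C, 3:-B, 4:+C, 5:+C, 6:-C, 7:-C, 8:-C, 9:-C, 10:+C, 11:+C, 12:+C, 13:-C, 14:-C, 15:-B
No rule fires across all 15 points.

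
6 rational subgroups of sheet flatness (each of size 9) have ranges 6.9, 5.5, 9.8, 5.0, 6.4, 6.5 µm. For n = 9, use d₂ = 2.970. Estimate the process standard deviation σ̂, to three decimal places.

2.250

R̄ = (6.9 + 5.5 + 9.8 + 5.0 + 6.4 + 6.5) / 6 = 6.6833
σ̂ = R̄ / d₂ = 6.6833 / 2.970 = 2.2503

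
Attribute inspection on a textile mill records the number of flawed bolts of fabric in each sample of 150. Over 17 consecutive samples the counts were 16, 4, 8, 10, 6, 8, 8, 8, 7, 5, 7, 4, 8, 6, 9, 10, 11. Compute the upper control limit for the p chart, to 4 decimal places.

p̄ = Σdᵢ / (k·n) = 135 / (17 × 150) = 0.05294
UCL = p̄ + 3·√(p̄(1−p̄)/n) = 0.05294 + 3 × √(0.05294×0.94706/150) = 0.05294 + 3 × 0.01828 = 0.10779

0.1078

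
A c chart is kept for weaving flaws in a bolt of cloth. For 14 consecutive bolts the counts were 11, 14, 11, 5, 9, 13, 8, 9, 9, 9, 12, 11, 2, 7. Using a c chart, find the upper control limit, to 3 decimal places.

18.427

c̄ = (11 + 14 + 11 + 5 + 9 + 13 + 8 + 9 + 9 + 9 + 12 + 11 + 2 + 7) / 14 = 130 / 14 = 9.2857
UCL = c̄ + 3√c̄ = 9.2857 + 3 × √9.2857 = 9.2857 + 3 × 3.0472 = 18.4275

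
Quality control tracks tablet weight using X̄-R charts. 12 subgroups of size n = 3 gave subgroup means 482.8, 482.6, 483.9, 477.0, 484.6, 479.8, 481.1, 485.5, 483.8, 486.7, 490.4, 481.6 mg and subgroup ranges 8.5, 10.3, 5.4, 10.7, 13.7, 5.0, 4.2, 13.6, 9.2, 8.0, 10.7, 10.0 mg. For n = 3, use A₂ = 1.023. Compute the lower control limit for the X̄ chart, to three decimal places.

X̄̄ = (482.8 + 482.6 + 483.9 + 477.0 + 484.6 + 479.8 + 481.1 + 485.5 + 483.8 + 486.7 + 490.4 + 481.6) / 12 = 5799.8000 / 12 = 483.3167
R̄ = (8.5 + 10.3 + 5.4 + 10.7 + 13.7 + 5.0 + 4.2 + 13.6 + 9.2 + 8.0 + 10.7 + 10.0) / 12 = 109.3000 / 12 = 9.1083
LCL = X̄̄ − A₂·R̄ = 483.3167 − 1.023 × 9.1083 = 473.9988

473.999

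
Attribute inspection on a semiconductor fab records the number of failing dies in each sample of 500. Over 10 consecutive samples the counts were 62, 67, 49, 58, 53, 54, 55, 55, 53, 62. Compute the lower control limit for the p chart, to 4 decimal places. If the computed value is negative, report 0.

p̄ = Σdᵢ / (k·n) = 568 / (10 × 500) = 0.11360
LCL = p̄ − 3·√(p̄(1−p̄)/n) = 0.11360 − 3 × 0.01419 = 0.07103

0.0710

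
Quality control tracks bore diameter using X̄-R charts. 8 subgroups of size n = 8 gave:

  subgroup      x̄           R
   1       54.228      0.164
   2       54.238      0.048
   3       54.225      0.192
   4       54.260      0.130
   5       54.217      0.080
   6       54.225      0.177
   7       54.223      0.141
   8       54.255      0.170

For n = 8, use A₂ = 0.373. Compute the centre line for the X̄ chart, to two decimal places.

X̄̄ = (54.228 + 54.238 + 54.225 + 54.260 + 54.217 + 54.225 + 54.223 + 54.255) / 8 = 433.8710 / 8 = 54.2339
CL = X̄̄ = 54.2339

54.23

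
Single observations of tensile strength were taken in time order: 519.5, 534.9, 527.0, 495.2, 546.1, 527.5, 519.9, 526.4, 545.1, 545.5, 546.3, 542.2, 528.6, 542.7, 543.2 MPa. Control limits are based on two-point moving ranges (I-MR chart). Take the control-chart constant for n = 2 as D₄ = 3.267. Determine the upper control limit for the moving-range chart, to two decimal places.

44.55

Moving ranges: 15.4, 7.9, 31.8, 50.9, 18.6, 7.6, 6.5, 18.7, 0.4, 0.8, 4.1, 13.6, 14.1, 0.5; M̄R̄ = 190.9000 / 14 = 13.6357
UCL_MR = D₄·M̄R̄ = 3.267 × 13.6357 = 44.5479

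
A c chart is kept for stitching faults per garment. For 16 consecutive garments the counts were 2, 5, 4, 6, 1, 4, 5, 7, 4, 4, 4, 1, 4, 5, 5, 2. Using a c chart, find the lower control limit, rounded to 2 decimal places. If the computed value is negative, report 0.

c̄ = (2 + 5 + 4 + 6 + 1 + 4 + 5 + 7 + 4 + 4 + 4 + 1 + 4 + 5 + 5 + 2) / 16 = 63 / 16 = 3.9375
LCL = c̄ − 3√c̄ = 3.9375 − 3 × 1.9843 = -2.0154 → 0 (cannot be negative)

0.00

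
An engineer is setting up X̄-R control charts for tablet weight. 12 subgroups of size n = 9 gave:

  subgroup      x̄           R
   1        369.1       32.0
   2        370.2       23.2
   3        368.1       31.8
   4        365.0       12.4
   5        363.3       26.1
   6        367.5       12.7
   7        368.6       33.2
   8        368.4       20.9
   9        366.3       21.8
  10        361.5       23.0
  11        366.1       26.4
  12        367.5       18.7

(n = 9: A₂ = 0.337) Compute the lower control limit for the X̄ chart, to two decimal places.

358.87

X̄̄ = (369.1 + 370.2 + 368.1 + 365.0 + 363.3 + 367.5 + 368.6 + 368.4 + 366.3 + 361.5 + 366.1 + 367.5) / 12 = 4401.6000 / 12 = 366.8000
R̄ = (32.0 + 23.2 + 31.8 + 12.4 + 26.1 + 12.7 + 33.2 + 20.9 + 21.8 + 23.0 + 26.4 + 18.7) / 12 = 282.2000 / 12 = 23.5167
LCL = X̄̄ − A₂·R̄ = 366.8000 − 0.337 × 23.5167 = 358.8749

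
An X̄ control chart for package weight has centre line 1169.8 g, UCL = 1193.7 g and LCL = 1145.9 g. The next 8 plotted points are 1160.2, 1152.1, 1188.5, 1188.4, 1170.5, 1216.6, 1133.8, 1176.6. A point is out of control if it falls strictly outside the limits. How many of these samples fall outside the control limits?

2

Compare each point to [1145.9, 1193.7]: sample 6 = 1216.6 > UCL; sample 7 = 1133.8 < LCL.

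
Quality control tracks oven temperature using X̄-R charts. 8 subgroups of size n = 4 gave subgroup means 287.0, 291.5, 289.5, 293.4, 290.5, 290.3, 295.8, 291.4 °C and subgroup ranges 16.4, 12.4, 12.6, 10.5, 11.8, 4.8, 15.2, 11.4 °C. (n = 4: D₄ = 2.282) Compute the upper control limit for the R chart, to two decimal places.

27.13

R̄ = (16.4 + 12.4 + 12.6 + 10.5 + 11.8 + 4.8 + 15.2 + 11.4) / 8 = 95.1000 / 8 = 11.8875
UCL_R = D₄·R̄ = 2.282 × 11.8875 = 27.1273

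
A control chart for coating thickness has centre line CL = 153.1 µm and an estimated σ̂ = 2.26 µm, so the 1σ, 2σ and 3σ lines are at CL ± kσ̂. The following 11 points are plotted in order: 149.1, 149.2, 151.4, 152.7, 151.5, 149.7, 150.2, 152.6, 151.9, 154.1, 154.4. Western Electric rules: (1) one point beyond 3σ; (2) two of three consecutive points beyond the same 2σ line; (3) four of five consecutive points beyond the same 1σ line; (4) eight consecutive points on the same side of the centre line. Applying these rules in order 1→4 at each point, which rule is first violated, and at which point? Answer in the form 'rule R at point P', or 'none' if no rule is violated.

Zone of each point (C = within 1σ̂, B = 1σ̂–2σ̂, A = 2σ̂–3σ̂, * = beyond 3σ̂; sign = side of CL): 1:-B, 2:-B, 3:-C, 4:-C, 5:-C, 6:-B, 7:-B, 8:-C, 9:-C, 10:+C, 11:+C
Rule 4 (eight consecutive points on the same side of the centre line) is satisfied at point 8.

rule 4 at point 8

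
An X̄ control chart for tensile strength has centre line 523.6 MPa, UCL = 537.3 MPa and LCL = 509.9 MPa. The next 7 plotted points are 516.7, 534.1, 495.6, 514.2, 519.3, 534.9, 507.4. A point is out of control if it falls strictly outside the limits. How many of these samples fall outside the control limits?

2

Compare each point to [509.9, 537.3]: sample 3 = 495.6 < LCL; sample 7 = 507.4 < LCL.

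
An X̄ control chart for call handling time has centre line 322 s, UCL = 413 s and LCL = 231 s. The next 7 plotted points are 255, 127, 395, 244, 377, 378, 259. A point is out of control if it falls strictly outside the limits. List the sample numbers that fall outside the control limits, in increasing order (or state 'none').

2

Compare each point to [231, 413]: sample 2 = 127 < LCL.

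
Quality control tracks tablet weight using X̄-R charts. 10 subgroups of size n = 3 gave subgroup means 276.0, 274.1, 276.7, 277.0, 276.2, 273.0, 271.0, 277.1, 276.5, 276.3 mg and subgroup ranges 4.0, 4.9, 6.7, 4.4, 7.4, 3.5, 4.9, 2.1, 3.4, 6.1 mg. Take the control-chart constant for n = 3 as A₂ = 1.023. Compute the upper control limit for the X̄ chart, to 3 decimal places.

X̄̄ = (276.0 + 274.1 + 276.7 + 277.0 + 276.2 + 273.0 + 271.0 + 277.1 + 276.5 + 276.3) / 10 = 2753.9000 / 10 = 275.3900
R̄ = (4.0 + 4.9 + 6.7 + 4.4 + 7.4 + 3.5 + 4.9 + 2.1 + 3.4 + 6.1) / 10 = 47.4000 / 10 = 4.7400
UCL = X̄̄ + A₂·R̄ = 275.3900 + 1.023 × 4.7400 = 280.2390

280.239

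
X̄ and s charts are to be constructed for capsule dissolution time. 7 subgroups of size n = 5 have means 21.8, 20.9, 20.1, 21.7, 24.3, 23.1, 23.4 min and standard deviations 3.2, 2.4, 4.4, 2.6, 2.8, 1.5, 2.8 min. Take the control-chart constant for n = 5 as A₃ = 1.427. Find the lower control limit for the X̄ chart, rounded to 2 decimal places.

X̄̄ = (21.8 + 20.9 + 20.1 + 21.7 + 24.3 + 23.1 + 23.4) / 7 = 22.1857
s̄ = (3.2 + 2.4 + 4.4 + 2.6 + 2.8 + 1.5 + 2.8) / 7 = 2.8143
LCL = X̄̄ − A₃·s̄ = 22.1857 − 1.427 × 2.8143 = 18.1697

18.17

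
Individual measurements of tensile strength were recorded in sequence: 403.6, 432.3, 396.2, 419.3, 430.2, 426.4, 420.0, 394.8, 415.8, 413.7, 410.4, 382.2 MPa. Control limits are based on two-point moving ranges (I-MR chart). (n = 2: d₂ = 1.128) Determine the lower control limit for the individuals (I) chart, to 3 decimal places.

X̄ = (403.6 + 432.3 + 396.2 + 419.3 + 430.2 + 426.4 + 420.0 + 394.8 + 415.8 + 413.7 + 410.4 + 382.2) / 12 = 412.0750
Moving ranges: 28.7, 36.1, 23.1, 10.9, 3.8, 6.4, 25.2, 21.0, 2.1, 3.3, 28.2; M̄R̄ = 188.8000 / 11 = 17.1636
LCL = X̄ − 3·M̄R̄/d₂ = 412.0750 − 3 × 17.1636 / 1.128 = 366.4270

366.427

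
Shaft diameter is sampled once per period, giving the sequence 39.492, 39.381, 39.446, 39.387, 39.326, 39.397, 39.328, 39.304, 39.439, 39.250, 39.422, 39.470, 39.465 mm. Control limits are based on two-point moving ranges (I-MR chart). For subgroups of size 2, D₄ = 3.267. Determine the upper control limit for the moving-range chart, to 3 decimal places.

0.275

Moving ranges: 0.111, 0.065, 0.059, 0.061, 0.071, 0.069, 0.024, 0.135, 0.189, 0.172, 0.048, 0.005; M̄R̄ = 1.0090 / 12 = 0.0841
UCL_MR = D₄·M̄R̄ = 3.267 × 0.0841 = 0.2747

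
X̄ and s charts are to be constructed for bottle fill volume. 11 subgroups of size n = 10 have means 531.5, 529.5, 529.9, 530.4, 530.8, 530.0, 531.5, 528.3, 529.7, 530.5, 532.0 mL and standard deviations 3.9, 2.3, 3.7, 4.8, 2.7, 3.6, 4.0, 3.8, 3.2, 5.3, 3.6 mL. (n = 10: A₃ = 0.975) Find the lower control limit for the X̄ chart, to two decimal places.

526.75

X̄̄ = (531.5 + 529.5 + 529.9 + 530.4 + 530.8 + 530.0 + 531.5 + 528.3 + 529.7 + 530.5 + 532.0) / 11 = 530.3727
s̄ = (3.9 + 2.3 + 3.7 + 4.8 + 2.7 + 3.6 + 4.0 + 3.8 + 3.2 + 5.3 + 3.6) / 11 = 3.7182
LCL = X̄̄ − A₃·s̄ = 530.3727 − 0.975 × 3.7182 = 526.7475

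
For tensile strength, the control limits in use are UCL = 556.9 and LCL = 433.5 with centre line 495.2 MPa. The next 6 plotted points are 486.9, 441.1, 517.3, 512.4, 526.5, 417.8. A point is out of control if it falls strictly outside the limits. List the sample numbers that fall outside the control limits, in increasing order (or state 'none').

Compare each point to [433.5, 556.9]: sample 6 = 417.8 < LCL.

6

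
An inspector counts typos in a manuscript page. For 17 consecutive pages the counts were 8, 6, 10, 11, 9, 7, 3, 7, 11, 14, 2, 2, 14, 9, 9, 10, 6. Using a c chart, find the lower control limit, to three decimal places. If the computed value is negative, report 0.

0.000

c̄ = (8 + 6 + 10 + 11 + 9 + 7 + 3 + 7 + 11 + 14 + 2 + 2 + 14 + 9 + 9 + 10 + 6) / 17 = 138 / 17 = 8.1176
LCL = c̄ − 3√c̄ = 8.1176 − 3 × 2.8491 = -0.4298 → 0 (cannot be negative)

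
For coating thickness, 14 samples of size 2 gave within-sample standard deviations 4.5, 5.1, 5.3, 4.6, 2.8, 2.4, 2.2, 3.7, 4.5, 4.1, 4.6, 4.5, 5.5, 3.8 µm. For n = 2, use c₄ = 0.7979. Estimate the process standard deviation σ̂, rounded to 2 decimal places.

5.16

s̄ = (4.5 + 5.1 + 5.3 + 4.6 + 2.8 + 2.4 + 2.2 + 3.7 + 4.5 + 4.1 + 4.6 + 4.5 + 5.5 + 3.8) / 14 = 4.1143
σ̂ = s̄ / c₄ = 4.1143 / 0.7979 = 5.1564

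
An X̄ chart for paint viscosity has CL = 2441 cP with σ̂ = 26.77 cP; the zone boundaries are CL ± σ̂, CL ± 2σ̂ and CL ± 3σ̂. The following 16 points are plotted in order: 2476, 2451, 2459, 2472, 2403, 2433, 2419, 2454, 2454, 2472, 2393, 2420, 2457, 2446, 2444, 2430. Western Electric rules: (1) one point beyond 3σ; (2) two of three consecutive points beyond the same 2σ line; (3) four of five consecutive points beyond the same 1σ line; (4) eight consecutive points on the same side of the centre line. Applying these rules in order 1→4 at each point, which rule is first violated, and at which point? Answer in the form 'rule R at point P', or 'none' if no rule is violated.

none

Zone of each point (C = within 1σ̂, B = 1σ̂–2σ̂, A = 2σ̂–3σ̂, * = beyond 3σ̂; sign = side of CL): 1:+B, 2:+C, 3:+C, 4:+B, 5:-B, 6:-C, 7:-C, 8:+C, 9:+C, 10:+B, 11:-B, 12:-C, 13:+C, 14:+C, 15:+C, 16:-C
No rule fires across all 16 points.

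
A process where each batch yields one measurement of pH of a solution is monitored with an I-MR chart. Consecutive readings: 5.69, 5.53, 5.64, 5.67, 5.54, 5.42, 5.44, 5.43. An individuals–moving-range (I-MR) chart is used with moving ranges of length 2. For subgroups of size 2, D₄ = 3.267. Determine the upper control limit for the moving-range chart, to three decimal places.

Moving ranges: 0.16, 0.11, 0.03, 0.13, 0.12, 0.02, 0.01; M̄R̄ = 0.5800 / 7 = 0.0829
UCL_MR = D₄·M̄R̄ = 3.267 × 0.0829 = 0.2707

0.271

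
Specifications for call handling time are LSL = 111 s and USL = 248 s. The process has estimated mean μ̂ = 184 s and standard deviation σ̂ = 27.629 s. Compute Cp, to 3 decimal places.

0.826

Cp = (USL − LSL) / (6σ̂) = (248 − 111) / (6 × 27.629) = 137.0000 / 165.7740 = 0.8264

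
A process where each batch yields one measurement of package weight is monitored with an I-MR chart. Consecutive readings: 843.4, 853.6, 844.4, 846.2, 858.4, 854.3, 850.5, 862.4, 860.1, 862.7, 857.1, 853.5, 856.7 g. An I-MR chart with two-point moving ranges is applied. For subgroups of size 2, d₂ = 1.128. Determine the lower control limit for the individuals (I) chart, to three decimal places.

X̄ = (843.4 + 853.6 + 844.4 + 846.2 + 858.4 + 854.3 + 850.5 + 862.4 + 860.1 + 862.7 + 857.1 + 853.5 + 856.7) / 13 = 854.1000
Moving ranges: 10.2, 9.2, 1.8, 12.2, 4.1, 3.8, 11.9, 2.3, 2.6, 5.6, 3.6, 3.2; M̄R̄ = 70.5000 / 12 = 5.8750
LCL = X̄ − 3·M̄R̄/d₂ = 854.1000 − 3 × 5.8750 / 1.128 = 838.4750

838.475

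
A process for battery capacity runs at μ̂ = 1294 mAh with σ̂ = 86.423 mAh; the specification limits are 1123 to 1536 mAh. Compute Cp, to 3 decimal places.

0.796

Cp = (USL − LSL) / (6σ̂) = (1536 − 1123) / (6 × 86.423) = 413.0000 / 518.5380 = 0.7965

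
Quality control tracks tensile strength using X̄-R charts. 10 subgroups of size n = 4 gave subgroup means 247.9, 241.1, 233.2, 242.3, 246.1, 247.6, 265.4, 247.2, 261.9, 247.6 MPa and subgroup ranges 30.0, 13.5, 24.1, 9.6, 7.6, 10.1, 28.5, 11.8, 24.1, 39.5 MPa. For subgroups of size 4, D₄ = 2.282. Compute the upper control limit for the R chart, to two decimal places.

45.37

R̄ = (30.0 + 13.5 + 24.1 + 9.6 + 7.6 + 10.1 + 28.5 + 11.8 + 24.1 + 39.5) / 10 = 198.8000 / 10 = 19.8800
UCL_R = D₄·R̄ = 2.282 × 19.8800 = 45.3662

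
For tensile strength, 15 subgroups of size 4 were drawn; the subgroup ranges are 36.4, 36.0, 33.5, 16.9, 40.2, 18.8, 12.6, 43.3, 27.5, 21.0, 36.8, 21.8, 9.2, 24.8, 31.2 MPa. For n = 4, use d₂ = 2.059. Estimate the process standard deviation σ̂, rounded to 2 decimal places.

R̄ = (36.4 + 36.0 + 33.5 + 16.9 + 40.2 + 18.8 + 12.6 + 43.3 + 27.5 + 21.0 + 36.8 + 21.8 + 9.2 + 24.8 + 31.2) / 15 = 27.3333
σ̂ = R̄ / d₂ = 27.3333 / 2.059 = 13.2751

13.28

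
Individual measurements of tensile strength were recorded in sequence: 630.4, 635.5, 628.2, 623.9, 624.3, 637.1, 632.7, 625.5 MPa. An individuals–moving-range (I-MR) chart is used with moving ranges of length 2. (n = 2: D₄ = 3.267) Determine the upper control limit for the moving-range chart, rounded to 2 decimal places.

Moving ranges: 5.1, 7.3, 4.3, 0.4, 12.8, 4.4, 7.2; M̄R̄ = 41.5000 / 7 = 5.9286
UCL_MR = D₄·M̄R̄ = 3.267 × 5.9286 = 19.3686

19.37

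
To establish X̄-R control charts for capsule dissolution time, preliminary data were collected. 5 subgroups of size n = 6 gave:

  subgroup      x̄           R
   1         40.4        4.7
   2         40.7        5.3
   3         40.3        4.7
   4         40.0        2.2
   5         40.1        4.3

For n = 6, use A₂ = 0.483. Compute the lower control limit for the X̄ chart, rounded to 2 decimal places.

38.25

X̄̄ = (40.4 + 40.7 + 40.3 + 40.0 + 40.1) / 5 = 201.5000 / 5 = 40.3000
R̄ = (4.7 + 5.3 + 4.7 + 2.2 + 4.3) / 5 = 21.2000 / 5 = 4.2400
LCL = X̄̄ − A₂·R̄ = 40.3000 − 0.483 × 4.2400 = 38.2521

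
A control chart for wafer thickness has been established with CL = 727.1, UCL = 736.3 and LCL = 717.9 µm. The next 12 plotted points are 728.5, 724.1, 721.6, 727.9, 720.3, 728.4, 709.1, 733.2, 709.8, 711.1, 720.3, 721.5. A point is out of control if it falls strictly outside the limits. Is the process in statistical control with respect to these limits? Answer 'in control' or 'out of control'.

Compare each point to [717.9, 736.3]: sample 7 = 709.1 < LCL; sample 9 = 709.8 < LCL; sample 10 = 711.1 < LCL.

out of control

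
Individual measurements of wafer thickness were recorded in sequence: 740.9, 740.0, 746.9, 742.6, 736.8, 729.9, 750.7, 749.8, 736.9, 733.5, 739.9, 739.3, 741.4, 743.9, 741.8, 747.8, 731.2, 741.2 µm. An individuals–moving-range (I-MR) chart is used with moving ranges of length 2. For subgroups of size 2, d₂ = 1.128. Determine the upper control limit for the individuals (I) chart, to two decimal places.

757.87

X̄ = (740.9 + 740.0 + 746.9 + 742.6 + 736.8 + 729.9 + 750.7 + 749.8 + 736.9 + 733.5 + 739.9 + 739.3 + 741.4 + 743.9 + 741.8 + 747.8 + 731.2 + 741.2) / 18 = 740.8056
Moving ranges: 0.9, 6.9, 4.3, 5.8, 6.9, 20.8, 0.9, 12.9, 3.4, 6.4, 0.6, 2.1, 2.5, 2.1, 6.0, 16.6, 10.0; M̄R̄ = 109.1000 / 17 = 6.4176
UCL = X̄ + 3·M̄R̄/d₂ = 740.8056 + 3 × 6.4176 / 1.128 = 757.8738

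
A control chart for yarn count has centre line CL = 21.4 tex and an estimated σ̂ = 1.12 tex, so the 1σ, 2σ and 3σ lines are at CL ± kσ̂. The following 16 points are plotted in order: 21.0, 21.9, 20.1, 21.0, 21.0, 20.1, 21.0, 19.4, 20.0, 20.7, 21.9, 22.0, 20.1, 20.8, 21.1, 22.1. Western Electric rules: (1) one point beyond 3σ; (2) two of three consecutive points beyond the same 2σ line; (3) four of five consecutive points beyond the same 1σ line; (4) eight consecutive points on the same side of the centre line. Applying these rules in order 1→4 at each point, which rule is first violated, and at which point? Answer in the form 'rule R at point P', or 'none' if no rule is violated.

Zone of each point (C = within 1σ̂, B = 1σ̂–2σ̂, A = 2σ̂–3σ̂, * = beyond 3σ̂; sign = side of CL): 1:-C, 2:+C, 3:-B, 4:-C, 5:-C, 6:-B, 7:-C, 8:-B, 9:-B, 10:-C, 11:+C, 12:+C, 13:-B, 14:-C, 15:-C, 16:+C
Rule 4 (eight consecutive points on the same side of the centre line) is satisfied at point 10.

rule 4 at point 10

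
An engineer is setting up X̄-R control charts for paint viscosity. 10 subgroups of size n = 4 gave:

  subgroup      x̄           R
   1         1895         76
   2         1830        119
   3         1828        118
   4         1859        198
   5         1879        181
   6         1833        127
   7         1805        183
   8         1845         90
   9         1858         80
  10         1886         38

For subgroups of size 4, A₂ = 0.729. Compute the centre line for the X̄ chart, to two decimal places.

1851.80

X̄̄ = (1895 + 1830 + 1828 + 1859 + 1879 + 1833 + 1805 + 1845 + 1858 + 1886) / 10 = 18518.0000 / 10 = 1851.8000
CL = X̄̄ = 1851.8000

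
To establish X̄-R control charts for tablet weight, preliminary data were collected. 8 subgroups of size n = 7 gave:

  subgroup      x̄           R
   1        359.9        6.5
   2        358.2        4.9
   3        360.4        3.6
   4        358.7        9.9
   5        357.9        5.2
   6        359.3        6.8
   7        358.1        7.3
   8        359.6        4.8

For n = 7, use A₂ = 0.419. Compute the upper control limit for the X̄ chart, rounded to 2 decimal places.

361.58

X̄̄ = (359.9 + 358.2 + 360.4 + 358.7 + 357.9 + 359.3 + 358.1 + 359.6) / 8 = 2872.1000 / 8 = 359.0125
R̄ = (6.5 + 4.9 + 3.6 + 9.9 + 5.2 + 6.8 + 7.3 + 4.8) / 8 = 49.0000 / 8 = 6.1250
UCL = X̄̄ + A₂·R̄ = 359.0125 + 0.419 × 6.1250 = 361.5789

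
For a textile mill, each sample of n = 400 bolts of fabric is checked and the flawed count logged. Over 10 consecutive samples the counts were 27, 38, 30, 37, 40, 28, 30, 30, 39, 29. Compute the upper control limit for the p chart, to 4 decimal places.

p̄ = Σdᵢ / (k·n) = 328 / (10 × 400) = 0.08200
UCL = p̄ + 3·√(p̄(1−p̄)/n) = 0.08200 + 3 × √(0.08200×0.91800/400) = 0.08200 + 3 × 0.01372 = 0.12315

0.1232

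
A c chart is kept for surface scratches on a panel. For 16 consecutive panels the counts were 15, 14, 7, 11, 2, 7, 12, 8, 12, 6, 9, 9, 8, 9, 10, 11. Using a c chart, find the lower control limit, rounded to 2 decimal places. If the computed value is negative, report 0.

0.19

c̄ = (15 + 14 + 7 + 11 + 2 + 7 + 12 + 8 + 12 + 6 + 9 + 9 + 8 + 9 + 10 + 11) / 16 = 150 / 16 = 9.3750
LCL = c̄ − 3√c̄ = 9.3750 − 3 × 3.0619 = 0.1894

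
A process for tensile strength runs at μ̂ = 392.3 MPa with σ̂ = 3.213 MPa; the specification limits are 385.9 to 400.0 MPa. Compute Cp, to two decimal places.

Cp = (USL − LSL) / (6σ̂) = (400.0 − 385.9) / (6 × 3.213) = 14.1000 / 19.2780 = 0.7314

0.73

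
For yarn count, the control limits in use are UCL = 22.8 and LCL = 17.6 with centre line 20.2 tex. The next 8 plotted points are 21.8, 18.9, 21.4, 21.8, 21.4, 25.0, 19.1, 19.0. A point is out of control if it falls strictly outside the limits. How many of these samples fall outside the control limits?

Compare each point to [17.6, 22.8]: sample 6 = 25.0 > UCL.

1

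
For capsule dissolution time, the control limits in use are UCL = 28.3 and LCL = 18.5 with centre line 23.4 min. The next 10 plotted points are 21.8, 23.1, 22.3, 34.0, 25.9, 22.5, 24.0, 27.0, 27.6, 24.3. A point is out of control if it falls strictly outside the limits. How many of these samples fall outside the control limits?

1

Compare each point to [18.5, 28.3]: sample 4 = 34.0 > UCL.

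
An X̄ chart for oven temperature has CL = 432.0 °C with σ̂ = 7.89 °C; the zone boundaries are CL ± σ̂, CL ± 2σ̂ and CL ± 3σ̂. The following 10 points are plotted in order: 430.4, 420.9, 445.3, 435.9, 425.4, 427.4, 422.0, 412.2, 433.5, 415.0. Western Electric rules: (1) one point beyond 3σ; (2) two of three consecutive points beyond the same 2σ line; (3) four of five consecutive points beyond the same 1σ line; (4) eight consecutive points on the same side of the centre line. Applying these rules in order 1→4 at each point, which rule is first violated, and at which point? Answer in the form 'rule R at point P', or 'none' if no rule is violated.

Zone of each point (C = within 1σ̂, B = 1σ̂–2σ̂, A = 2σ̂–3σ̂, * = beyond 3σ̂; sign = side of CL): 1:-C, 2:-B, 3:+B, 4:+C, 5:-C, 6:-C, 7:-B, 8:-A, 9:+C, 10:-A
Rule 2 (two of three consecutive points beyond the same 2σ limit) is satisfied at point 10.

rule 2 at point 10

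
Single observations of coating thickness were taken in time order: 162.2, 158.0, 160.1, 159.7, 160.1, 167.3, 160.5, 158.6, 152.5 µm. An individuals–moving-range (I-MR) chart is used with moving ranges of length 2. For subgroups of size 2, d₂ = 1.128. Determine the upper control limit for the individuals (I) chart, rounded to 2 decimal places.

X̄ = (162.2 + 158.0 + 160.1 + 159.7 + 160.1 + 167.3 + 160.5 + 158.6 + 152.5) / 9 = 159.8889
Moving ranges: 4.2, 2.1, 0.4, 0.4, 7.2, 6.8, 1.9, 6.1; M̄R̄ = 29.1000 / 8 = 3.6375
UCL = X̄ + 3·M̄R̄/d₂ = 159.8889 + 3 × 3.6375 / 1.128 = 169.5631

169.56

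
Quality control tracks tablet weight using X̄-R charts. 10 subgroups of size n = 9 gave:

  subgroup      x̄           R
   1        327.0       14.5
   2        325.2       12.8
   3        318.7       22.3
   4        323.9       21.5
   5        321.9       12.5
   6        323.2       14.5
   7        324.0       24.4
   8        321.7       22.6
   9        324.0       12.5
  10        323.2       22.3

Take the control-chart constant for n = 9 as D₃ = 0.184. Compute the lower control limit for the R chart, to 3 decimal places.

3.310

R̄ = (14.5 + 12.8 + 22.3 + 21.5 + 12.5 + 14.5 + 24.4 + 22.6 + 12.5 + 22.3) / 10 = 179.9000 / 10 = 17.9900
LCL_R = D₃·R̄ = 0.184 × 17.9900 = 3.3102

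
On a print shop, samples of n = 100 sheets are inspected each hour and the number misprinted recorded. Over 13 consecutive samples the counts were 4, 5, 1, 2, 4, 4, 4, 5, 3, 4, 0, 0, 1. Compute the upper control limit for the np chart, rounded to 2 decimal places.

p̄ = Σdᵢ / (k·n) = 37 / (13 × 100) = 0.02846
UCL = np̄ + 3·√(np̄(1−p̄)) = 2.8462 + 3 × √(2.8462×0.97154) = 2.8462 + 3 × 1.6629 = 7.8348

7.83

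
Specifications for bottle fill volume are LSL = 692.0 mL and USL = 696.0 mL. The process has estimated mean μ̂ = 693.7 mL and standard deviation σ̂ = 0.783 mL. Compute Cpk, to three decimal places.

Cpu = (USL − μ̂) / (3σ̂) = (696.0 − 693.7) / (3 × 0.783) = 0.9791; Cpl = (μ̂ − LSL) / (3σ̂) = (693.7 − 692.0) / (3 × 0.783) = 0.7237; Cpk = min(Cpu, Cpl) = 0.7237

0.724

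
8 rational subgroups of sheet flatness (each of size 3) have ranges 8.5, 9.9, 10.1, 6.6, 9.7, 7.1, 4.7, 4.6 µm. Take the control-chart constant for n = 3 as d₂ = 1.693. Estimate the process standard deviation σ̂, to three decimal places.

R̄ = (8.5 + 9.9 + 10.1 + 6.6 + 9.7 + 7.1 + 4.7 + 4.6) / 8 = 7.6500
σ̂ = R̄ / d₂ = 7.6500 / 1.693 = 4.5186

4.519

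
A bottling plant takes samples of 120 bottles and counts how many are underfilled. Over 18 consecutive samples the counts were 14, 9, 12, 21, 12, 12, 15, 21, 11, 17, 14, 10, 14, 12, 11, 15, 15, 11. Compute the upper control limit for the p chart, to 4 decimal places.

0.2009

p̄ = Σdᵢ / (k·n) = 246 / (18 × 120) = 0.11389
UCL = p̄ + 3·√(p̄(1−p̄)/n) = 0.11389 + 3 × √(0.11389×0.88611/120) = 0.11389 + 3 × 0.02900 = 0.20089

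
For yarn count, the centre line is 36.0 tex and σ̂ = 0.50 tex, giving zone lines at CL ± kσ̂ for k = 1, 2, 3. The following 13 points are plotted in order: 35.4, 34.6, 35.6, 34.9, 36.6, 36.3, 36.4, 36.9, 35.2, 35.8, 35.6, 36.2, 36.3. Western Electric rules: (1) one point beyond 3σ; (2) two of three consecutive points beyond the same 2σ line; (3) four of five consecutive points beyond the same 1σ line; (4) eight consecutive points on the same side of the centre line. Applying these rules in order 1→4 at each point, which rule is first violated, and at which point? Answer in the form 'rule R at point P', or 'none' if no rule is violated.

Zone of each point (C = within 1σ̂, B = 1σ̂–2σ̂, A = 2σ̂–3σ̂, * = beyond 3σ̂; sign = side of CL): 1:-B, 2:-A, 3:-C, 4:-A, 5:+B, 6:+C, 7:+C, 8:+B, 9:-B, 10:-C, 11:-C, 12:+C, 13:+C
Rule 2 (two of three consecutive points beyond the same 2σ limit) is satisfied at point 4.

rule 2 at point 4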